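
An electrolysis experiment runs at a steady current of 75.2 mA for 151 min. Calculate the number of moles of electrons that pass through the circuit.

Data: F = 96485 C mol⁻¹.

0.00706 mol

Q = I·t = 0.07520 A × 9060.0 s = 681.3 C.
n(e⁻) = Q/F = 681.3 / 96485 = 0.00706 mol.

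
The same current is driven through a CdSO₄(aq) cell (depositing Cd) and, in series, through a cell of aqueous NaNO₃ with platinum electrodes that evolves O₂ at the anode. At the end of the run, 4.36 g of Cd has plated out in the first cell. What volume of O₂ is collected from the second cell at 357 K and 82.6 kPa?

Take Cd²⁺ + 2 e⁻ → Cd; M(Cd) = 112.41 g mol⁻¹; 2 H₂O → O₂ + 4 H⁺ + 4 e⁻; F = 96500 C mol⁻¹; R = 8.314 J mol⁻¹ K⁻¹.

0.697 L

n(Cd) = 4.36 / 112.41 = 0.03879 mol, so n(e⁻) = 2 × 0.03879 = 0.07757 mol.
The cells are in series, so the same 0.07757 mol of electrons passes through the second cell.
2 H₂O → O₂ + 4 H⁺ + 4 e⁻ — 4 mol e⁻ per mol O₂, so n(O₂) = 0.07757/4 = 0.01939 mol.
V = nRT/P = (0.01939 × 8.314 × 357) / (82.6 × 10³) = 6.97 × 10⁻⁴ m³ = 0.697 L.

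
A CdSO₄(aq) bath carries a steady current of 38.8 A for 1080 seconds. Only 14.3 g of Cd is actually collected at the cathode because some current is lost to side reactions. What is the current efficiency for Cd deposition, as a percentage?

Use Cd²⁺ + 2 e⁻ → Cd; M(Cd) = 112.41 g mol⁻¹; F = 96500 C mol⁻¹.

58.6 %

Q = I·t = 38.80 × 1080.0 = 41900 C; n(e⁻) = 41900/96500 = 0.4342 mol.
Theoretical n(Cd) = n(e⁻)/2 = 0.2171 mol, i.e. m_theo = 0.2171 × 112.41 = 24.41 g.
Efficiency = m_actual / m_theo = 14.3 / 24.41 = 58.6 %.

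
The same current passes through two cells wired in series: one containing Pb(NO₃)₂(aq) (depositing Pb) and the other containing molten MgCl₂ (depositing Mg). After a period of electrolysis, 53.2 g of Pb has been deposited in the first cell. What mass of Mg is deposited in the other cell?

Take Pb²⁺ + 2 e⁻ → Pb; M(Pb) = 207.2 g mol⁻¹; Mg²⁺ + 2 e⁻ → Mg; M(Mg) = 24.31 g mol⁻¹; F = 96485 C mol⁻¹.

6.24 g

n(Pb) = 53.2 / 207.2 = 0.2568 mol.
Since Pb²⁺ + 2 e⁻ → Pb, n(e⁻) passed = 2 × 0.2568 = 0.5135 mol.
Cells in series carry the same charge, so the same 0.5135 mol of electrons passes through cell 2.
Mg²⁺ + 2 e⁻ → Mg, so n(Mg) = 0.5135 / 2 = 0.2568 mol.
m(Mg) = 0.2568 × 24.31 = 6.24 g.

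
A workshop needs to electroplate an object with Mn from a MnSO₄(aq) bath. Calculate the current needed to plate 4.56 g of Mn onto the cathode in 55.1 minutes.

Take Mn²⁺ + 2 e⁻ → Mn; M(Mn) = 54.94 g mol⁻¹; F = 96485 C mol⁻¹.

n(Mn) = 4.56 / 54.94 = 0.08300 mol.
n(e⁻) = 2 × 0.08300 = 0.1660 mol.
Q = n(e⁻)·F = 0.1660 × 96485 = 16020 C.
I = Q/t = 16020 / 3306.0 s = 4.84 A.

4.84 A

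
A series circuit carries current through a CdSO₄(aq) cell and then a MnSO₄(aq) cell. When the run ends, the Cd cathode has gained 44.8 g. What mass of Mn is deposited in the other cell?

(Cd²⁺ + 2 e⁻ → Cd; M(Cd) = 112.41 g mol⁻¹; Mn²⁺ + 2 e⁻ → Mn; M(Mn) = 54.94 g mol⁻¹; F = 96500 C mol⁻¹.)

21.9 g

n(Cd) = 44.8 / 112.41 = 0.3985 mol.
Since Cd²⁺ + 2 e⁻ → Cd, n(e⁻) passed = 2 × 0.3985 = 0.7971 mol.
Cells in series carry the same charge, so the same 0.7971 mol of electrons passes through cell 2.
Mn²⁺ + 2 e⁻ → Mn, so n(Mn) = 0.7971 / 2 = 0.3985 mol.
m(Mn) = 0.3985 × 54.94 = 21.9 g.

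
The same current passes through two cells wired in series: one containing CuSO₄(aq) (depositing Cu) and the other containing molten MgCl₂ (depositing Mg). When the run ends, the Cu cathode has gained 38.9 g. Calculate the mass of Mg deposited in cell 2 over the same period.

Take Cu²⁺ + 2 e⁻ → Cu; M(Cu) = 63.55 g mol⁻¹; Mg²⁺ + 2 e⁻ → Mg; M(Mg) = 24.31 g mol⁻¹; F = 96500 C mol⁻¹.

14.9 g

n(Cu) = 38.9 / 63.55 = 0.6121 mol.
Since Cu²⁺ + 2 e⁻ → Cu, n(e⁻) passed = 2 × 0.6121 = 1.224 mol.
Cells in series carry the same charge, so the same 1.224 mol of electrons passes through cell 2.
Mg²⁺ + 2 e⁻ → Mg, so n(Mg) = 1.224 / 2 = 0.6121 mol.
m(Mg) = 0.6121 × 24.31 = 14.9 g.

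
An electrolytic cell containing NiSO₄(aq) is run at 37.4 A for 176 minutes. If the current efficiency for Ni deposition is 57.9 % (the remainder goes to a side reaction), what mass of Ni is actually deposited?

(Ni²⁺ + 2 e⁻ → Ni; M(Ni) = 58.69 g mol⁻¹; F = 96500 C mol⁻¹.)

69.5 g

Q = I·t = 37.40 × 10560 = 394900 C.
n(e⁻) = 394900/96500 = 4.093 mol; theoretically n(Ni) = 4.093/2 = 2.046 mol, m_theo = 120.1 g.
At 57.9 % efficiency, m_actual = 0.579 × 120.1 = 69.5 g.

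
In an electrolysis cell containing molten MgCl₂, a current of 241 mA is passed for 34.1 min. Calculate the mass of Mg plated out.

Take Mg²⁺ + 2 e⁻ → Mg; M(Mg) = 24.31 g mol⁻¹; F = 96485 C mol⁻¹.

Q = I·t = 0.2410 A × 2046.0 s = 493.1 C.
n(e⁻) = Q/F = 493.1 / 96485 = 0.005110 mol.
Mg²⁺ + 2 e⁻ → Mg, so n(Mg) = n(e⁻)/2 = 0.002555 mol.
m = n·M = 0.002555 × 24.31 = 0.0621 g.

0.0621 g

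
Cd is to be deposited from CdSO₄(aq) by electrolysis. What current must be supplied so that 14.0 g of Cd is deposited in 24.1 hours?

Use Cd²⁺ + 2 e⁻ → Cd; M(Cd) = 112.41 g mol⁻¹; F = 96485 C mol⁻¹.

n(Cd) = 14.0 / 112.41 = 0.1245 mol.
n(e⁻) = 2 × 0.1245 = 0.2491 mol.
Q = n(e⁻)·F = 0.2491 × 96485 = 24030 C.
I = Q/t = 24030 / 86760 s = 0.277 A.

0.277 A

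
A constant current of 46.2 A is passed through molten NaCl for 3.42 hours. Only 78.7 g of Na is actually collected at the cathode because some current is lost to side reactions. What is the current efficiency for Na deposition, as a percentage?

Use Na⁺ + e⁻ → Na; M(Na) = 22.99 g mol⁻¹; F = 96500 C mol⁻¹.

Q = I·t = 46.20 × 12312 = 568800 C; n(e⁻) = 568800/96500 = 5.894 mol.
Theoretical n(Na) = n(e⁻)/1 = 5.894 mol, i.e. m_theo = 5.894 × 22.99 = 135.5 g.
Efficiency = m_actual / m_theo = 78.7 / 135.5 = 58.1 %.

58.1 %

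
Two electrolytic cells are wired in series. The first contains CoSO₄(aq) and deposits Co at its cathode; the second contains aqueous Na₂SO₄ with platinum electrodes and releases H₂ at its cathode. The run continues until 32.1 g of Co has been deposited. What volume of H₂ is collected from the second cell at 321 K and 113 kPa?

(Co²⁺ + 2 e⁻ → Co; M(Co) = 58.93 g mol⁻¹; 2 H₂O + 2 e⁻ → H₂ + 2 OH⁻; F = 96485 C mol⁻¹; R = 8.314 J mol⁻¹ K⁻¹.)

12.9 L

n(Co) = 32.1 / 58.93 = 0.5447 mol, so n(e⁻) = 2 × 0.5447 = 1.089 mol.
The cells are in series, so the same 1.089 mol of electrons passes through the second cell.
2 H₂O + 2 e⁻ → H₂ + 2 OH⁻ — 2 mol e⁻ per mol H₂, so n(H₂) = 1.089/2 = 0.5447 mol.
V = nRT/P = (0.5447 × 8.314 × 321) / (113 × 10³) = 0.0129 m³ = 12.9 L.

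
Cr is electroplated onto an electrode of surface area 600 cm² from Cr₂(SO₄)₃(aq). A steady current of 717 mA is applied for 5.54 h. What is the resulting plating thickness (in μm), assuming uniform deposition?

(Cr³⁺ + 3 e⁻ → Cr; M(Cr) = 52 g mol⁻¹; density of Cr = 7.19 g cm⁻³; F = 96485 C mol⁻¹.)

Q = I·t = 0.7170 × 19944 = 14300 C; n(e⁻) = 0.1482 mol.
n(Cr) = n(e⁻)/3 = 0.04940 mol, so m = 0.04940 × 52 = 2.569 g.
Volume = m/ρ = 2.569 / 7.19 = 0.3573 cm³.
Thickness = V/A = 0.3573 / 600 = 5.95 × 10⁻⁴ cm = 5.95 μm.

5.95 μm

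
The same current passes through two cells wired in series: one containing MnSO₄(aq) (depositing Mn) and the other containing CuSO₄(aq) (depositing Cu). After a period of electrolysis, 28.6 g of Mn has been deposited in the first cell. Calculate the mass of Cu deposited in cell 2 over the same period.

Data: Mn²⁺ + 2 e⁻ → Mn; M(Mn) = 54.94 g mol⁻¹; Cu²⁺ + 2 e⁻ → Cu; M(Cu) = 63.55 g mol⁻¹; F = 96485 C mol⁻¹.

n(Mn) = 28.6 / 54.94 = 0.5206 mol.
Since Mn²⁺ + 2 e⁻ → Mn, n(e⁻) passed = 2 × 0.5206 = 1.041 mol.
Cells in series carry the same charge, so the same 1.041 mol of electrons passes through cell 2.
Cu²⁺ + 2 e⁻ → Cu, so n(Cu) = 1.041 / 2 = 0.5206 mol.
m(Cu) = 0.5206 × 63.55 = 33.1 g.

33.1 g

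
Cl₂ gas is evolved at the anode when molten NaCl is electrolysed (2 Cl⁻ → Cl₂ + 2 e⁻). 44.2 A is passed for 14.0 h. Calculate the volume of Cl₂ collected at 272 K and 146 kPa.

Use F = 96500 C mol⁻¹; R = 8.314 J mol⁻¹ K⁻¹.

Q = I·t = 44.20 A × 50400 s = 2228000 C.
n(e⁻) = Q/F = 2228000 / 96500 = 23.08 mol.
2 electrons are transferred per Cl₂ molecule, so n(Cl₂) = 23.08 / 2 = 11.54 mol.
V = nRT/P = (11.54 × 8.314 × 272) / (146 × 10³ Pa) = 0.179 m³ = 179 L.

179 L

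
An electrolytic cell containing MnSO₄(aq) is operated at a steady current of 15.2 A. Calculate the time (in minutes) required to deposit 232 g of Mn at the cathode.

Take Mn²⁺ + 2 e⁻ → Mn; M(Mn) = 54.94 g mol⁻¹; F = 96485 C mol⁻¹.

n(Mn) = m/M = 232 / 54.94 = 4.223 mol.
Each Mn atom requires 2 electrons, so n(e⁻) = 2 × 4.223 = 8.446 mol.
Q = n(e⁻)·F = 8.446 × 96485 = 814900 C.
t = Q/I = 814900 / 15.20 A = 53610 s = 893 min.

893 min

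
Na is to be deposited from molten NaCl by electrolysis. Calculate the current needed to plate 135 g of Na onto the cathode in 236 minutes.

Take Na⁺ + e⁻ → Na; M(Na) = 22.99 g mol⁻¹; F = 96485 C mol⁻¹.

n(Na) = 135 / 22.99 = 5.872 mol.
n(e⁻) = 1 × 5.872 = 5.872 mol.
Q = n(e⁻)·F = 5.872 × 96485 = 566600 C.
I = Q/t = 566600 / 14160 s = 40.0 A.

40.0 A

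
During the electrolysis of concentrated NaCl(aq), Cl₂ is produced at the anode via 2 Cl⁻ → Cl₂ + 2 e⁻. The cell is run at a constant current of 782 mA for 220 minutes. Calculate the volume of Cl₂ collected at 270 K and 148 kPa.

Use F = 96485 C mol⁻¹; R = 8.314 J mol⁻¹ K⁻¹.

Q = I·t = 0.7820 A × 13200 s = 10320 C.
n(e⁻) = Q/F = 10320 / 96485 = 0.1070 mol.
2 electrons are transferred per Cl₂ molecule, so n(Cl₂) = 0.1070 / 2 = 0.05349 mol.
V = nRT/P = (0.05349 × 8.314 × 270) / (148 × 10³ Pa) = 8.11 × 10⁻⁴ m³ = 0.811 L.

0.811 L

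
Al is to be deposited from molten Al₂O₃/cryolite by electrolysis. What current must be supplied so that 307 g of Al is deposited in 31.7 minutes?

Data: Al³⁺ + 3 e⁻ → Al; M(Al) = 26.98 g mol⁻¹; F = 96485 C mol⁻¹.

1730 A

n(Al) = 307 / 26.98 = 11.38 mol.
n(e⁻) = 3 × 11.38 = 34.14 mol.
Q = n(e⁻)·F = 34.14 × 96485 = 3294000 C.
I = Q/t = 3294000 / 1902.0 s = 1730 A.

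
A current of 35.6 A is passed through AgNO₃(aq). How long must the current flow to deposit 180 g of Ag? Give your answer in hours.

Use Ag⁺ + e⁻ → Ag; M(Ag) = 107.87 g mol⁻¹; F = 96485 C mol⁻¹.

1.26 h

n(Ag) = m/M = 180 / 107.87 = 1.669 mol.
Each Ag atom requires 1 electron, so n(e⁻) = 1 × 1.669 = 1.669 mol.
Q = n(e⁻)·F = 1.669 × 96485 = 161000 C.
t = Q/I = 161000 / 35.60 A = 4523 s = 1.26 h.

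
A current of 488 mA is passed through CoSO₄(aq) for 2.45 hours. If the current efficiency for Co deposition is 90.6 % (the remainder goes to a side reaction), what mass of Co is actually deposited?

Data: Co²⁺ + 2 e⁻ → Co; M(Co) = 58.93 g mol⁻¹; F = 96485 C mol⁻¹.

1.19 g

Q = I·t = 0.4880 × 8820.0 = 4304 C.
n(e⁻) = 4304/96485 = 0.04461 mol; theoretically n(Co) = 0.04461/2 = 0.02230 mol, m_theo = 1.314 g.
At 90.6 % efficiency, m_actual = 0.906 × 1.314 = 1.19 g.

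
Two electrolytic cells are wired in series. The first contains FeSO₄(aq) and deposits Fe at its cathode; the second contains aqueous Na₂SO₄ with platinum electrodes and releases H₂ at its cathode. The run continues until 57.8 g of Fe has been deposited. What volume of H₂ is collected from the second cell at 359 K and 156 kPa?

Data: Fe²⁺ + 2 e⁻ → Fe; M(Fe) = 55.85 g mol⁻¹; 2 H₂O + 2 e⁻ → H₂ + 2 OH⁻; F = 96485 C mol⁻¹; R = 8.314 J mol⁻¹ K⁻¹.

19.8 L

n(Fe) = 57.8 / 55.85 = 1.035 mol, so n(e⁻) = 2 × 1.035 = 2.070 mol.
The cells are in series, so the same 2.070 mol of electrons passes through the second cell.
2 H₂O + 2 e⁻ → H₂ + 2 OH⁻ — 2 mol e⁻ per mol H₂, so n(H₂) = 2.070/2 = 1.035 mol.
V = nRT/P = (1.035 × 8.314 × 359) / (156 × 10³) = 0.0198 m³ = 19.8 L.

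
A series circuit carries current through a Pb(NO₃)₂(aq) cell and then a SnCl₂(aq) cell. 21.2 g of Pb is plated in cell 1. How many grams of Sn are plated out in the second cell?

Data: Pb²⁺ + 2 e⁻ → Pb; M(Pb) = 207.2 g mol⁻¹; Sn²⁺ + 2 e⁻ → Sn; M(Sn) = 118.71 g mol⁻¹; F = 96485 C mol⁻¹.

12.1 g

n(Pb) = 21.2 / 207.2 = 0.1023 mol.
Since Pb²⁺ + 2 e⁻ → Pb, n(e⁻) passed = 2 × 0.1023 = 0.2046 mol.
Cells in series carry the same charge, so the same 0.2046 mol of electrons passes through cell 2.
Sn²⁺ + 2 e⁻ → Sn, so n(Sn) = 0.2046 / 2 = 0.1023 mol.
m(Sn) = 0.1023 × 118.71 = 12.1 g.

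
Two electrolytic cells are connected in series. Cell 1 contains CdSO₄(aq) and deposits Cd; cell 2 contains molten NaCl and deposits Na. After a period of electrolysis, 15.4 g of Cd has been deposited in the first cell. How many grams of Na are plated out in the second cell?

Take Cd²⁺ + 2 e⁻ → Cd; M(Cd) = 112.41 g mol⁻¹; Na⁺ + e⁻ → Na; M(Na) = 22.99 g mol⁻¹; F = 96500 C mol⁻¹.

n(Cd) = 15.4 / 112.41 = 0.1370 mol.
Since Cd²⁺ + 2 e⁻ → Cd, n(e⁻) passed = 2 × 0.1370 = 0.2740 mol.
Cells in series carry the same charge, so the same 0.2740 mol of electrons passes through cell 2.
Na⁺ + e⁻ → Na, so n(Na) = 0.2740 / 1 = 0.2740 mol.
m(Na) = 0.2740 × 22.99 = 6.30 g.

6.30 g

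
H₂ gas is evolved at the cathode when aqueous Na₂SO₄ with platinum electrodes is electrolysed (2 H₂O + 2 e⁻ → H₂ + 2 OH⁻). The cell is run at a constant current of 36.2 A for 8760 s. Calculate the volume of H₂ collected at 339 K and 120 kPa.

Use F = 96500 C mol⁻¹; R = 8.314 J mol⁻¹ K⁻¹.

38.6 L

Q = I·t = 36.20 A × 8760.0 s = 317100 C.
n(e⁻) = Q/F = 317100 / 96500 = 3.286 mol.
2 electrons are transferred per H₂ molecule, so n(H₂) = 3.286 / 2 = 1.643 mol.
V = nRT/P = (1.643 × 8.314 × 339) / (120 × 10³ Pa) = 0.0386 m³ = 38.6 L.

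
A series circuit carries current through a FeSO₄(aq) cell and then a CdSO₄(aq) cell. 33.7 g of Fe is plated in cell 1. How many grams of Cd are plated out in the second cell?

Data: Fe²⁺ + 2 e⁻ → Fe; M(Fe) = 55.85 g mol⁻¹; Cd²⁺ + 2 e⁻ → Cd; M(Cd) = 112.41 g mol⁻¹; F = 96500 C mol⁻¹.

n(Fe) = 33.7 / 55.85 = 0.6034 mol.
Since Fe²⁺ + 2 e⁻ → Fe, n(e⁻) passed = 2 × 0.6034 = 1.207 mol.
Cells in series carry the same charge, so the same 1.207 mol of electrons passes through cell 2.
Cd²⁺ + 2 e⁻ → Cd, so n(Cd) = 1.207 / 2 = 0.6034 mol.
m(Cd) = 0.6034 × 112.41 = 67.8 g.

67.8 g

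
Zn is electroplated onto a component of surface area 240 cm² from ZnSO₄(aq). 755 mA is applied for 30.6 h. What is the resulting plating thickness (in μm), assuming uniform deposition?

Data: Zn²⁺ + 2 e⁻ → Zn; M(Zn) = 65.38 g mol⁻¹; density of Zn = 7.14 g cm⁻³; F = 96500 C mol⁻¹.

Q = I·t = 0.7550 × 110160 = 83170 C; n(e⁻) = 0.8619 mol.
n(Zn) = n(e⁻)/2 = 0.4309 mol, so m = 0.4309 × 65.38 = 28.17 g.
Volume = m/ρ = 28.17 / 7.14 = 3.946 cm³.
Thickness = V/A = 3.946 / 240 = 0.0164 cm = 164 μm.

164 μm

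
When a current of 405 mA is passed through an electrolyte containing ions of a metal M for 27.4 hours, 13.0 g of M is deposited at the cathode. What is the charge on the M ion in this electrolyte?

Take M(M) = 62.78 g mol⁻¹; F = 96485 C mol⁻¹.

+2

Q = I·t = 0.4050 A × 98640 s = 39950 C, so n(e⁻) = 39950/96485 = 0.4140 mol.
n(M) deposited = 13.0 / 62.78 = 0.2071 mol.
Electrons per atom = n(e⁻)/n(M) = 0.4140 / 0.2071 = 2.00 ≈ 2, so the ion is M²⁺.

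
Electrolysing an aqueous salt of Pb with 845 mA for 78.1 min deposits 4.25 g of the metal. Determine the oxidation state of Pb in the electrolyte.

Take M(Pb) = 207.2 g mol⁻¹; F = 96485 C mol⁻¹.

Q = I·t = 0.8450 A × 4686.0 s = 3960 C, so n(e⁻) = 3960/96485 = 0.04104 mol.
n(Pb) deposited = 4.25 / 207.2 = 0.02051 mol.
Electrons per atom = n(e⁻)/n(Pb) = 0.04104 / 0.02051 = 2.00 ≈ 2, so the ion is Pb²⁺.

+2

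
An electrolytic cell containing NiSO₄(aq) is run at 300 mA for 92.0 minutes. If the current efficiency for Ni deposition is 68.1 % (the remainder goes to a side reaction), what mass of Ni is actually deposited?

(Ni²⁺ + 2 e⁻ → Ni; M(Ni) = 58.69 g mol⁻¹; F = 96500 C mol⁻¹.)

Q = I·t = 0.3000 × 5520.0 = 1656 C.
n(e⁻) = 1656/96500 = 0.01716 mol; theoretically n(Ni) = 0.01716/2 = 0.008580 mol, m_theo = 0.5036 g.
At 68.1 % efficiency, m_actual = 0.681 × 0.5036 = 0.343 g.

0.343 g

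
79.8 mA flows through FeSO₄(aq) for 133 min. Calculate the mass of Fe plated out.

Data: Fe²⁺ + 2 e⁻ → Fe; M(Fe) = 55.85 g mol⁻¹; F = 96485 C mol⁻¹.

Q = I·t = 0.07980 A × 7980.0 s = 636.8 C.
n(e⁻) = Q/F = 636.8 / 96485 = 0.006600 mol.
Fe²⁺ + 2 e⁻ → Fe, so n(Fe) = n(e⁻)/2 = 0.003300 mol.
m = n·M = 0.003300 × 55.85 = 0.184 g.

0.184 g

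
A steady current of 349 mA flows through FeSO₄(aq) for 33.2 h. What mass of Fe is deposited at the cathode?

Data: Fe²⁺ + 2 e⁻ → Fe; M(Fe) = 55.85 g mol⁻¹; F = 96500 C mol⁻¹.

Q = I·t = 0.3490 A × 119520 s = 41710 C.
n(e⁻) = Q/F = 41710 / 96500 = 0.4323 mol.
Fe²⁺ + 2 e⁻ → Fe, so n(Fe) = n(e⁻)/2 = 0.2161 mol.
m = n·M = 0.2161 × 55.85 = 12.1 g.

12.1 g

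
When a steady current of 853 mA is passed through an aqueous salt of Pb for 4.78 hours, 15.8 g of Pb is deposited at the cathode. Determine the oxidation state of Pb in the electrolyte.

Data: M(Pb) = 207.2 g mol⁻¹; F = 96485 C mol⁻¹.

+2

Q = I·t = 0.8530 A × 17208 s = 14680 C, so n(e⁻) = 14680/96485 = 0.1521 mol.
n(Pb) deposited = 15.8 / 207.2 = 0.07625 mol.
Electrons per atom = n(e⁻)/n(Pb) = 0.1521 / 0.07625 = 2.00 ≈ 2, so the ion is Pb²⁺.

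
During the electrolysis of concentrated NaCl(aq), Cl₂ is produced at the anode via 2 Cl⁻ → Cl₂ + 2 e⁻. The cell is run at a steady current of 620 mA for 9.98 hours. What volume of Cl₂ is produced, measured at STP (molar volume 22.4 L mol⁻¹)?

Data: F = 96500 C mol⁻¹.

2.59 L

Q = I·t = 0.6200 A × 35928 s = 22280 C.
n(e⁻) = Q/F = 22280 / 96500 = 0.2308 mol.
2 electrons are transferred per Cl₂ molecule, so n(Cl₂) = 0.2308 / 2 = 0.1154 mol.
V = n × V_m = 0.1154 × 22.4 = 2.59 L.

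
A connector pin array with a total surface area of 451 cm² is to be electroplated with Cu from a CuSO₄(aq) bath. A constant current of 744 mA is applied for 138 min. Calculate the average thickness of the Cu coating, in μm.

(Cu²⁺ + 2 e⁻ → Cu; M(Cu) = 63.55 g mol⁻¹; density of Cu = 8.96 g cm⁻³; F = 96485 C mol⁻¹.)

5.02 μm

Q = I·t = 0.7440 × 8280.0 = 6160 C; n(e⁻) = 0.06385 mol.
n(Cu) = n(e⁻)/2 = 0.03192 mol, so m = 0.03192 × 63.55 = 2.029 g.
Volume = m/ρ = 2.029 / 8.96 = 0.2264 cm³.
Thickness = V/A = 0.2264 / 451 = 5.02 × 10⁻⁴ cm = 5.02 μm.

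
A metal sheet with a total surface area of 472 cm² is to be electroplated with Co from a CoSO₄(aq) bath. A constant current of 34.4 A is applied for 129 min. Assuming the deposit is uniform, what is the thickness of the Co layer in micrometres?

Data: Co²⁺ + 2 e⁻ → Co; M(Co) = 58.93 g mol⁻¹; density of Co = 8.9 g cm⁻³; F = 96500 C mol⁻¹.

194 μm

Q = I·t = 34.40 × 7740.0 = 266300 C; n(e⁻) = 2.759 mol.
n(Co) = n(e⁻)/2 = 1.380 mol, so m = 1.380 × 58.93 = 81.30 g.
Volume = m/ρ = 81.30 / 8.9 = 9.135 cm³.
Thickness = V/A = 9.135 / 472 = 0.0194 cm = 194 μm.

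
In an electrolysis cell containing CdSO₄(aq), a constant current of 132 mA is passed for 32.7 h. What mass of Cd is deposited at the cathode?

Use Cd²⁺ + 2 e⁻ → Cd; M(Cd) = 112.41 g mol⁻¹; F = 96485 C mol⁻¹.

9.05 g

Q = I·t = 0.1320 A × 117720 s = 15540 C.
n(e⁻) = Q/F = 15540 / 96485 = 0.1611 mol.
Cd²⁺ + 2 e⁻ → Cd, so n(Cd) = n(e⁻)/2 = 0.08053 mol.
m = n·M = 0.08053 × 112.41 = 9.05 g.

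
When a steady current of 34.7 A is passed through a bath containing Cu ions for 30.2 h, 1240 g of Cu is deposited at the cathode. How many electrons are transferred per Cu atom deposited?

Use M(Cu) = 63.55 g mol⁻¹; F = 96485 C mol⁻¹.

2

Q = I·t = 34.70 A × 108720 s = 3773000 C, so n(e⁻) = 3773000/96485 = 39.10 mol.
n(Cu) deposited = 1240 / 63.55 = 19.51 mol.
Electrons per atom = n(e⁻)/n(Cu) = 39.10 / 19.51 = 2.00 ≈ 2, so the ion is Cu²⁺.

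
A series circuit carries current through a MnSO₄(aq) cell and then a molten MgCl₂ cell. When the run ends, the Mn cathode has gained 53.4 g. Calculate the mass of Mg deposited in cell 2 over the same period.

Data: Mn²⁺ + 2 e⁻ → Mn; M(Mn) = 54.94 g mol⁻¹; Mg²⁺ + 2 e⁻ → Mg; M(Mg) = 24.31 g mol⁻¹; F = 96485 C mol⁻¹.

n(Mn) = 53.4 / 54.94 = 0.9720 mol.
Since Mn²⁺ + 2 e⁻ → Mn, n(e⁻) passed = 2 × 0.9720 = 1.944 mol.
Cells in series carry the same charge, so the same 1.944 mol of electrons passes through cell 2.
Mg²⁺ + 2 e⁻ → Mg, so n(Mg) = 1.944 / 2 = 0.9720 mol.
m(Mg) = 0.9720 × 24.31 = 23.6 g.

23.6 g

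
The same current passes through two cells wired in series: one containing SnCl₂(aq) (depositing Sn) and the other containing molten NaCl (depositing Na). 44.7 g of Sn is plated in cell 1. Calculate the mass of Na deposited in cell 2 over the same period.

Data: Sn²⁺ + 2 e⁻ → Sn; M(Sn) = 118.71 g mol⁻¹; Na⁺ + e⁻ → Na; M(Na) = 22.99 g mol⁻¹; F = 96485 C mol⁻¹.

n(Sn) = 44.7 / 118.71 = 0.3765 mol.
Since Sn²⁺ + 2 e⁻ → Sn, n(e⁻) passed = 2 × 0.3765 = 0.7531 mol.
Cells in series carry the same charge, so the same 0.7531 mol of electrons passes through cell 2.
Na⁺ + e⁻ → Na, so n(Na) = 0.7531 / 1 = 0.7531 mol.
m(Na) = 0.7531 × 22.99 = 17.3 g.

17.3 g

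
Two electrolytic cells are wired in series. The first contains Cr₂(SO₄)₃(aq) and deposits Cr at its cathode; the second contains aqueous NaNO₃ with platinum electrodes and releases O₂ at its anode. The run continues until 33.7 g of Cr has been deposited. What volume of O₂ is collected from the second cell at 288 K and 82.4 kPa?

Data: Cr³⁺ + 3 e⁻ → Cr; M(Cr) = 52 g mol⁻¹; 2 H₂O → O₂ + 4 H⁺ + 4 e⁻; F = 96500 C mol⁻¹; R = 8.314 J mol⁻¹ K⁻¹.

14.1 L

n(Cr) = 33.7 / 52 = 0.6481 mol, so n(e⁻) = 3 × 0.6481 = 1.944 mol.
The cells are in series, so the same 1.944 mol of electrons passes through the second cell.
2 H₂O → O₂ + 4 H⁺ + 4 e⁻ — 4 mol e⁻ per mol O₂, so n(O₂) = 1.944/4 = 0.4861 mol.
V = nRT/P = (0.4861 × 8.314 × 288) / (82.4 × 10³) = 0.0141 m³ = 14.1 L.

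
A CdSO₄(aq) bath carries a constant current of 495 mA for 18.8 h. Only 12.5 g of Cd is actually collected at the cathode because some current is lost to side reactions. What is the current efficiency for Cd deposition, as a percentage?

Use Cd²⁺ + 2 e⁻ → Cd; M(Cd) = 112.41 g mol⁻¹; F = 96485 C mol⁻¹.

64.1 %

Q = I·t = 0.4950 × 67680 = 33500 C; n(e⁻) = 33500/96485 = 0.3472 mol.
Theoretical n(Cd) = n(e⁻)/2 = 0.1736 mol, i.e. m_theo = 0.1736 × 112.41 = 19.52 g.
Efficiency = m_actual / m_theo = 12.5 / 19.52 = 64.1 %.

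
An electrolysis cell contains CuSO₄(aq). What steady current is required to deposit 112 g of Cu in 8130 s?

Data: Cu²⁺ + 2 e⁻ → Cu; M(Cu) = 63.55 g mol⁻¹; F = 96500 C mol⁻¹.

41.8 A

n(Cu) = 112 / 63.55 = 1.762 mol.
n(e⁻) = 2 × 1.762 = 3.525 mol.
Q = n(e⁻)·F = 3.525 × 96500 = 340100 C.
I = Q/t = 340100 / 8130.0 s = 41.8 A.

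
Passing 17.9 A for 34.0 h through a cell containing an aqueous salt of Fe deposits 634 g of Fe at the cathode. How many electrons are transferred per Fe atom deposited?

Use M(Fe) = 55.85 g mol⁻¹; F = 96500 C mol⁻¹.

Q = I·t = 17.90 A × 122400 s = 2191000 C, so n(e⁻) = 2191000/96500 = 22.70 mol.
n(Fe) deposited = 634 / 55.85 = 11.35 mol.
Electrons per atom = n(e⁻)/n(Fe) = 22.70 / 11.35 = 2.00 ≈ 2, so the ion is Fe²⁺.

2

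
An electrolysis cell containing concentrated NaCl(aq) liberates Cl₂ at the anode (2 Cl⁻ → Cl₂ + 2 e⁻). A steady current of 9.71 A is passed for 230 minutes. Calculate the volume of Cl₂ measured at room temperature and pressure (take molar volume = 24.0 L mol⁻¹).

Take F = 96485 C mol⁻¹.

16.7 L

Q = I·t = 9.710 A × 13800 s = 134000 C.
n(e⁻) = Q/F = 134000 / 96485 = 1.389 mol.
2 electrons are transferred per Cl₂ molecule, so n(Cl₂) = 1.389 / 2 = 0.6944 mol.
V = n × V_m = 0.6944 × 24.0 = 16.7 L.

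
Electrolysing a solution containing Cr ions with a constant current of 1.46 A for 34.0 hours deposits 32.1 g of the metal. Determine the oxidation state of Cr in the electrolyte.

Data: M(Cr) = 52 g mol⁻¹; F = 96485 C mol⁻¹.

Q = I·t = 1.460 A × 122400 s = 178700 C, so n(e⁻) = 178700/96485 = 1.852 mol.
n(Cr) deposited = 32.1 / 52 = 0.6173 mol.
Electrons per atom = n(e⁻)/n(Cr) = 1.852 / 0.6173 = 3.00 ≈ 3, so the ion is Cr³⁺.

+3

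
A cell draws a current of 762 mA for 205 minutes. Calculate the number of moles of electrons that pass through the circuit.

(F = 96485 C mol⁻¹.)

Q = I·t = 0.7620 A × 12300 s = 9373 C.
n(e⁻) = Q/F = 9373 / 96485 = 0.0971 mol.

0.0971 mol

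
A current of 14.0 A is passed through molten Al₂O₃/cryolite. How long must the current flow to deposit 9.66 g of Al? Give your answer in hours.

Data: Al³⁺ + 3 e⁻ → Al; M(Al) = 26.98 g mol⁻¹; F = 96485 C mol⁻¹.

2.06 h

n(Al) = m/M = 9.66 / 26.98 = 0.3580 mol.
Each Al atom requires 3 electrons, so n(e⁻) = 3 × 0.3580 = 1.074 mol.
Q = n(e⁻)·F = 1.074 × 96485 = 103600 C.
t = Q/I = 103600 / 14.00 A = 7403 s = 2.06 h.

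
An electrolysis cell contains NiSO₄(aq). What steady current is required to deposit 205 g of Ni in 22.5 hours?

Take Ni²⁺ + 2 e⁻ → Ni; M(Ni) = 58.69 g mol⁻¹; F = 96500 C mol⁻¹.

8.32 A

n(Ni) = 205 / 58.69 = 3.493 mol.
n(e⁻) = 2 × 3.493 = 6.986 mol.
Q = n(e⁻)·F = 6.986 × 96500 = 674100 C.
I = Q/t = 674100 / 81000 s = 8.32 A.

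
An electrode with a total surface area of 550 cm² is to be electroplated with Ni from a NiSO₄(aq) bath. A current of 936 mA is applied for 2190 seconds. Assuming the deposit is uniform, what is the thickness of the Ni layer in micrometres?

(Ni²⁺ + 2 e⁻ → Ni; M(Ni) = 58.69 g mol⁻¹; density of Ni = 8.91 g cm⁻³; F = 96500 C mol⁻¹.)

1.27 μm

Q = I·t = 0.9360 × 2190.0 = 2050 C; n(e⁻) = 0.02124 mol.
n(Ni) = n(e⁻)/2 = 0.01062 mol, so m = 0.01062 × 58.69 = 0.6233 g.
Volume = m/ρ = 0.6233 / 8.91 = 0.06996 cm³.
Thickness = V/A = 0.06996 / 550 = 1.27 × 10⁻⁴ cm = 1.27 μm.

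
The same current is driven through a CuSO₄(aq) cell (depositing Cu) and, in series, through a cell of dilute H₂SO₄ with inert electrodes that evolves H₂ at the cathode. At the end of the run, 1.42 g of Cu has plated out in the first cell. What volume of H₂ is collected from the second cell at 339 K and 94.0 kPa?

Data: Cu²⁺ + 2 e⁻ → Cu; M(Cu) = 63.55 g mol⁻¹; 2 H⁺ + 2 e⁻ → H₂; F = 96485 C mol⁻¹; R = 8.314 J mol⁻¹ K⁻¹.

0.670 L

n(Cu) = 1.42 / 63.55 = 0.02234 mol, so n(e⁻) = 2 × 0.02234 = 0.04469 mol.
The cells are in series, so the same 0.04469 mol of electrons passes through the second cell.
2 H⁺ + 2 e⁻ → H₂ — 2 mol e⁻ per mol H₂, so n(H₂) = 0.04469/2 = 0.02234 mol.
V = nRT/P = (0.02234 × 8.314 × 339) / (94.0 × 10³) = 6.70 × 10⁻⁴ m³ = 0.670 L.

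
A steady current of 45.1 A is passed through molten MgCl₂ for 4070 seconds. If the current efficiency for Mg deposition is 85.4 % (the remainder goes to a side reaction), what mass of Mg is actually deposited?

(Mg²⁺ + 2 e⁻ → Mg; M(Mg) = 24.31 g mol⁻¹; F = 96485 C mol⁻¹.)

19.7 g

Q = I·t = 45.10 × 4070.0 = 183600 C.
n(e⁻) = 183600/96485 = 1.902 mol; theoretically n(Mg) = 1.902/2 = 0.9512 mol, m_theo = 23.12 g.
At 85.4 % efficiency, m_actual = 0.854 × 23.12 = 19.7 g.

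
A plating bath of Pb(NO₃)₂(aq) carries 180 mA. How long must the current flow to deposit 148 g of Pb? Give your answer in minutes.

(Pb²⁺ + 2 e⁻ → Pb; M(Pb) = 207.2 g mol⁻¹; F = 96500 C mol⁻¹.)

n(Pb) = m/M = 148 / 207.2 = 0.7143 mol.
Each Pb atom requires 2 electrons, so n(e⁻) = 2 × 0.7143 = 1.429 mol.
Q = n(e⁻)·F = 1.429 × 96500 = 137900 C.
t = Q/I = 137900 / 0.1800 A = 765900 s = 12800 min.

12800 min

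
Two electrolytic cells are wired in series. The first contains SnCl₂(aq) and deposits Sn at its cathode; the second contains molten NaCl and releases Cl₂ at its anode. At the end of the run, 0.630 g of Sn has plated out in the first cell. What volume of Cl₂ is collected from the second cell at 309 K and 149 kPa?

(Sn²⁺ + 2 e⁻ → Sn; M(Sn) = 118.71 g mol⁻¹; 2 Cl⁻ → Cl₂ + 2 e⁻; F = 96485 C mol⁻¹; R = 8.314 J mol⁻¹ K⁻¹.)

n(Sn) = 0.630 / 118.71 = 0.005307 mol, so n(e⁻) = 2 × 0.005307 = 0.01061 mol.
The cells are in series, so the same 0.01061 mol of electrons passes through the second cell.
2 Cl⁻ → Cl₂ + 2 e⁻ — 2 mol e⁻ per mol Cl₂, so n(Cl₂) = 0.01061/2 = 0.005307 mol.
V = nRT/P = (0.005307 × 8.314 × 309) / (149 × 10³) = 9.15 × 10⁻⁵ m³ = 0.0915 L.

0.0915 L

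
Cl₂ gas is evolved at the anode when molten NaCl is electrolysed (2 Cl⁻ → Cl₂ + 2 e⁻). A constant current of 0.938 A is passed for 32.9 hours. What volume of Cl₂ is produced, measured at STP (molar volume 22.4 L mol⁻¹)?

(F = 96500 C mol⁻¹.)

12.9 L

Q = I·t = 0.9380 A × 118440 s = 111100 C.
n(e⁻) = Q/F = 111100 / 96500 = 1.151 mol.
2 electrons are transferred per Cl₂ molecule, so n(Cl₂) = 1.151 / 2 = 0.5756 mol.
V = n × V_m = 0.5756 × 22.4 = 12.9 L.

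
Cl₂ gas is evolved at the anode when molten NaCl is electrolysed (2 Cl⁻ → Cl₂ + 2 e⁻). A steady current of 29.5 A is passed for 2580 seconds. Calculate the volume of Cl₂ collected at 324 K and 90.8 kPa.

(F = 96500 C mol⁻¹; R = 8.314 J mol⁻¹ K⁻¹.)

Q = I·t = 29.50 A × 2580.0 s = 76110 C.
n(e⁻) = Q/F = 76110 / 96500 = 0.7887 mol.
2 electrons are transferred per Cl₂ molecule, so n(Cl₂) = 0.7887 / 2 = 0.3944 mol.
V = nRT/P = (0.3944 × 8.314 × 324) / (90.8 × 10³ Pa) = 0.0117 m³ = 11.7 L.

11.7 L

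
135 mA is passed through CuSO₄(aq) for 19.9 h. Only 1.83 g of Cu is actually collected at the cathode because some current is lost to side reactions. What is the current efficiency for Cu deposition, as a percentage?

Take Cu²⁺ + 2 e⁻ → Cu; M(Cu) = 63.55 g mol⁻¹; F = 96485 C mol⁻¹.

Q = I·t = 0.1350 × 71640 = 9671 C; n(e⁻) = 9671/96485 = 0.1002 mol.
Theoretical n(Cu) = n(e⁻)/2 = 0.05012 mol, i.e. m_theo = 0.05012 × 63.55 = 3.185 g.
Efficiency = m_actual / m_theo = 1.83 / 3.185 = 57.5 %.

57.5 %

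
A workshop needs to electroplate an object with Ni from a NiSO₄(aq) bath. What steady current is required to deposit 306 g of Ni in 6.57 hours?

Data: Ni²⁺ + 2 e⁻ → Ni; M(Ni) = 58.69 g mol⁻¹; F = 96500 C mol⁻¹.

n(Ni) = 306 / 58.69 = 5.214 mol.
n(e⁻) = 2 × 5.214 = 10.43 mol.
Q = n(e⁻)·F = 10.43 × 96500 = 1006000 C.
I = Q/t = 1006000 / 23652 s = 42.5 A.

42.5 A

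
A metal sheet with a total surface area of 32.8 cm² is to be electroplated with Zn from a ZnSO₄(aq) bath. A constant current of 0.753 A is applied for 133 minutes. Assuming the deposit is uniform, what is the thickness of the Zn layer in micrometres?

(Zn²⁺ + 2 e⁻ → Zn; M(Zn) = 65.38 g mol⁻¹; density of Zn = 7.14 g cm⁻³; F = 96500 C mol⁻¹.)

Q = I·t = 0.7530 × 7980.0 = 6009 C; n(e⁻) = 0.06227 mol.
n(Zn) = n(e⁻)/2 = 0.03113 mol, so m = 0.03113 × 65.38 = 2.036 g.
Volume = m/ρ = 2.036 / 7.14 = 0.2851 cm³.
Thickness = V/A = 0.2851 / 32.8 = 0.00869 cm = 86.9 μm.

86.9 μm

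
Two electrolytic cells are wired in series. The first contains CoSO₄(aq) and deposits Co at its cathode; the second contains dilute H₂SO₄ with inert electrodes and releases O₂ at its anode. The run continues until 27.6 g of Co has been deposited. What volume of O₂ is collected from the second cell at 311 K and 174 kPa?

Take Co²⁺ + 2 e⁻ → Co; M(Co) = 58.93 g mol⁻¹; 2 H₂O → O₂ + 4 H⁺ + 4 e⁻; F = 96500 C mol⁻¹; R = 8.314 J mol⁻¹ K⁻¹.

3.48 L

n(Co) = 27.6 / 58.93 = 0.4684 mol, so n(e⁻) = 2 × 0.4684 = 0.9367 mol.
The cells are in series, so the same 0.9367 mol of electrons passes through the second cell.
2 H₂O → O₂ + 4 H⁺ + 4 e⁻ — 4 mol e⁻ per mol O₂, so n(O₂) = 0.9367/4 = 0.2342 mol.
V = nRT/P = (0.2342 × 8.314 × 311) / (174 × 10³) = 0.00348 m³ = 3.48 L.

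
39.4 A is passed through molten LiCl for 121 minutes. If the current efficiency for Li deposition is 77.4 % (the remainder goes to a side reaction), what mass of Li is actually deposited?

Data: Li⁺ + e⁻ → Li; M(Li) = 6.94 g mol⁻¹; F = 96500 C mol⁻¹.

Q = I·t = 39.40 × 7260.0 = 286000 C.
n(e⁻) = 286000/96500 = 2.964 mol; theoretically n(Li) = 2.964/1 = 2.964 mol, m_theo = 20.57 g.
At 77.4 % efficiency, m_actual = 0.774 × 20.57 = 15.9 g.

15.9 g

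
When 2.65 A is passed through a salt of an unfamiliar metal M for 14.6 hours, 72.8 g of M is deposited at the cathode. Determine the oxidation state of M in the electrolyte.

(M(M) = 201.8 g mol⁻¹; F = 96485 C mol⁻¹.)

+4

Q = I·t = 2.650 A × 52560 s = 139300 C, so n(e⁻) = 139300/96485 = 1.444 mol.
n(M) deposited = 72.8 / 201.8 = 0.3608 mol.
Electrons per atom = n(e⁻)/n(M) = 1.444 / 0.3608 = 4.00 ≈ 4, so the ion is M⁴⁺.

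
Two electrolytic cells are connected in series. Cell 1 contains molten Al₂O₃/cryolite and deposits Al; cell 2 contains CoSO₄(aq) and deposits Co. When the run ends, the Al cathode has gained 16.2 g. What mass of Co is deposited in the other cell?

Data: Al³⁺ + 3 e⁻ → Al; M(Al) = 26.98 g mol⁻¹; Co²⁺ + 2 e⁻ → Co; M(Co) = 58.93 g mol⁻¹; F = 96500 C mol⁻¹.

53.1 g

n(Al) = 16.2 / 26.98 = 0.6004 mol.
Since Al³⁺ + 3 e⁻ → Al, n(e⁻) passed = 3 × 0.6004 = 1.801 mol.
Cells in series carry the same charge, so the same 1.801 mol of electrons passes through cell 2.
Co²⁺ + 2 e⁻ → Co, so n(Co) = 1.801 / 2 = 0.9007 mol.
m(Co) = 0.9007 × 58.93 = 53.1 g.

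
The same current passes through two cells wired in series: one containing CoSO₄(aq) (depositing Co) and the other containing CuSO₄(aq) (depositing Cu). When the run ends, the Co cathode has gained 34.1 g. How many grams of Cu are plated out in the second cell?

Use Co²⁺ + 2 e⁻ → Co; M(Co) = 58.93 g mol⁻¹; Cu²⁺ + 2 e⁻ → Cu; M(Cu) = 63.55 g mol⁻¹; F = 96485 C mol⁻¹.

36.8 g

n(Co) = 34.1 / 58.93 = 0.5787 mol.
Since Co²⁺ + 2 e⁻ → Co, n(e⁻) passed = 2 × 0.5787 = 1.157 mol.
Cells in series carry the same charge, so the same 1.157 mol of electrons passes through cell 2.
Cu²⁺ + 2 e⁻ → Cu, so n(Cu) = 1.157 / 2 = 0.5787 mol.
m(Cu) = 0.5787 × 63.55 = 36.8 g.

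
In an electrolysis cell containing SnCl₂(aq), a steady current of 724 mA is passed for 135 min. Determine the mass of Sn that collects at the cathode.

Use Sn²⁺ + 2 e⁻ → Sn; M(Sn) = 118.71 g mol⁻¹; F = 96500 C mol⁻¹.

3.61 g

Q = I·t = 0.7240 A × 8100.0 s = 5864 C.
n(e⁻) = Q/F = 5864 / 96500 = 0.06077 mol.
Sn²⁺ + 2 e⁻ → Sn, so n(Sn) = n(e⁻)/2 = 0.03039 mol.
m = n·M = 0.03039 × 118.71 = 3.61 g.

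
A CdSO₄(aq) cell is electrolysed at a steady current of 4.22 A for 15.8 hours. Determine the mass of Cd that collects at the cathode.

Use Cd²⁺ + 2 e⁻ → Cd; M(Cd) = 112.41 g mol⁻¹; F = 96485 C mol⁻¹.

140 g

Q = I·t = 4.220 A × 56880 s = 240000 C.
n(e⁻) = Q/F = 240000 / 96485 = 2.488 mol.
Cd²⁺ + 2 e⁻ → Cd, so n(Cd) = n(e⁻)/2 = 1.244 mol.
m = n·M = 1.244 × 112.41 = 140 g.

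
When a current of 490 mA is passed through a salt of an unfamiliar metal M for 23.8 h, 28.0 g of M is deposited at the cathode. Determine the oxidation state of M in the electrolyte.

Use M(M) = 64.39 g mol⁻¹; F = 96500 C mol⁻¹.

Q = I·t = 0.4900 A × 85680 s = 41980 C, so n(e⁻) = 41980/96500 = 0.4351 mol.
n(M) deposited = 28.0 / 64.39 = 0.4349 mol.
Electrons per atom = n(e⁻)/n(M) = 0.4351 / 0.4349 = 1.00 ≈ 1, so the ion is M⁺.

+1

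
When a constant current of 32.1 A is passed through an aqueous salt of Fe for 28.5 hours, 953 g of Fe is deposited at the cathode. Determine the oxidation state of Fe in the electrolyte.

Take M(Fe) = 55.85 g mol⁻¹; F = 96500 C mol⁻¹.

Q = I·t = 32.10 A × 102600 s = 3293000 C, so n(e⁻) = 3293000/96500 = 34.13 mol.
n(Fe) deposited = 953 / 55.85 = 17.06 mol.
Electrons per atom = n(e⁻)/n(Fe) = 34.13 / 17.06 = 2.00 ≈ 2, so the ion is Fe²⁺.

+2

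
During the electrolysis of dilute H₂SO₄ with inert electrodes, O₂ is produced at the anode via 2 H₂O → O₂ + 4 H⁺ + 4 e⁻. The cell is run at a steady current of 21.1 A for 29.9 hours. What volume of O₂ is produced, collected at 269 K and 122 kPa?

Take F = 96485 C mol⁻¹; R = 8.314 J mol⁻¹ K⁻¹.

108 L

Q = I·t = 21.10 A × 107640 s = 2271000 C.
n(e⁻) = Q/F = 2271000 / 96485 = 23.54 mol.
4 electrons are transferred per O₂ molecule, so n(O₂) = 23.54 / 4 = 5.885 mol.
V = nRT/P = (5.885 × 8.314 × 269) / (122 × 10³ Pa) = 0.108 m³ = 108 L.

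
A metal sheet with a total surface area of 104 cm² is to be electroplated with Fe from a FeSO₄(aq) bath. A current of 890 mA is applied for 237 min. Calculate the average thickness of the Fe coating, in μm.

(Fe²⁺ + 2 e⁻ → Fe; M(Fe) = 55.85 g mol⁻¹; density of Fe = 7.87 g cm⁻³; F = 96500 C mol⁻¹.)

Q = I·t = 0.8900 × 14220 = 12660 C; n(e⁻) = 0.1311 mol.
n(Fe) = n(e⁻)/2 = 0.06557 mol, so m = 0.06557 × 55.85 = 3.662 g.
Volume = m/ρ = 3.662 / 7.87 = 0.4654 cm³.
Thickness = V/A = 0.4654 / 104 = 0.00447 cm = 44.7 μm.

44.7 μm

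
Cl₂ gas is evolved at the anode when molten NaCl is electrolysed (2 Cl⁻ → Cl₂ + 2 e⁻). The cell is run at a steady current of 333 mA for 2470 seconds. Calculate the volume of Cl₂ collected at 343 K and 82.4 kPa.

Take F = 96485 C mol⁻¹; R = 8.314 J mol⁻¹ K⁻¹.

0.148 L

Q = I·t = 0.3330 A × 2470.0 s = 822.5 C.
n(e⁻) = Q/F = 822.5 / 96485 = 0.008525 mol.
2 electrons are transferred per Cl₂ molecule, so n(Cl₂) = 0.008525 / 2 = 0.004262 mol.
V = nRT/P = (0.004262 × 8.314 × 343) / (82.4 × 10³ Pa) = 1.48 × 10⁻⁴ m³ = 0.148 L.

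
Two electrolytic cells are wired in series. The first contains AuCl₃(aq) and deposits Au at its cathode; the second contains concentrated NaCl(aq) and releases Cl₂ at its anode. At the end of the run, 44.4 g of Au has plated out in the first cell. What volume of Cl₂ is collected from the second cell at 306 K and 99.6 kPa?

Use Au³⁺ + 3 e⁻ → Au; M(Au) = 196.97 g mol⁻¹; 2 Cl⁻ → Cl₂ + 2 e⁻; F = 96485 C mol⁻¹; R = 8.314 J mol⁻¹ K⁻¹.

8.64 L

n(Au) = 44.4 / 196.97 = 0.2254 mol, so n(e⁻) = 3 × 0.2254 = 0.6762 mol.
The cells are in series, so the same 0.6762 mol of electrons passes through the second cell.
2 Cl⁻ → Cl₂ + 2 e⁻ — 2 mol e⁻ per mol Cl₂, so n(Cl₂) = 0.6762/2 = 0.3381 mol.
V = nRT/P = (0.3381 × 8.314 × 306) / (99.6 × 10³) = 0.00864 m³ = 8.64 L.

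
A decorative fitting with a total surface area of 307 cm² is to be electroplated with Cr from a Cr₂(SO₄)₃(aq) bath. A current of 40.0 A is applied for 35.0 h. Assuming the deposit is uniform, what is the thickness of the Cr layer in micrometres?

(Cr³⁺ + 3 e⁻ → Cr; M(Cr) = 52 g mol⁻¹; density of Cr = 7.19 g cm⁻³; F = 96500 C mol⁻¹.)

Q = I·t = 40.00 × 126000 = 5040000 C; n(e⁻) = 52.23 mol.
n(Cr) = n(e⁻)/3 = 17.41 mol, so m = 17.41 × 52 = 905.3 g.
Volume = m/ρ = 905.3 / 7.19 = 125.9 cm³.
Thickness = V/A = 125.9 / 307 = 0.410 cm = 4100 μm.

4100 μm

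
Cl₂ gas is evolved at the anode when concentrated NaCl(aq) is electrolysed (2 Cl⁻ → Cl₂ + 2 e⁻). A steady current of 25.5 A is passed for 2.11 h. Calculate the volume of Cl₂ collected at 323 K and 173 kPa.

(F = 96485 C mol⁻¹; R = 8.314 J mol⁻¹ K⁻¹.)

15.6 L

Q = I·t = 25.50 A × 7596.0 s = 193700 C.
n(e⁻) = Q/F = 193700 / 96485 = 2.008 mol.
2 electrons are transferred per Cl₂ molecule, so n(Cl₂) = 2.008 / 2 = 1.004 mol.
V = nRT/P = (1.004 × 8.314 × 323) / (173 × 10³ Pa) = 0.0156 m³ = 15.6 L.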